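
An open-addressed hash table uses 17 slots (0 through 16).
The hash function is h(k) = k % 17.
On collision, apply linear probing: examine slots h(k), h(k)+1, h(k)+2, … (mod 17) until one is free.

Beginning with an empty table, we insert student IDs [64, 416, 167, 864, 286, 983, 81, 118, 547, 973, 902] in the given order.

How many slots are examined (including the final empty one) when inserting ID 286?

Insert 64: h=13, slot 13 empty => index 13.
Insert 416: h=8, slot 8 empty => index 8.
Insert 167: h=14, slot 14 empty => index 14.
Insert 864: h=14, slot 14 occupied => index 15.
Insert 286: h=14, slots 14,15 occupied => index 16.
Insert 983: h=14, slots 14,15,16 occupied => index 0.
Insert 81: h=13, slots 13,14,15,16,0 occupied => index 1.
Insert 118: h=16, slots 16,0,1 occupied => index 2.
Insert 547: h=3, slot 3 empty => index 3.
Insert 973: h=4, slot 4 empty => index 4.
Insert 902: h=1, slots 1,2,3,4 occupied => index 5.
Table: [983, 81, 118, 547, 973, 902, _, _, 416, _, _, _, _, 64, 167, 864, 286]

3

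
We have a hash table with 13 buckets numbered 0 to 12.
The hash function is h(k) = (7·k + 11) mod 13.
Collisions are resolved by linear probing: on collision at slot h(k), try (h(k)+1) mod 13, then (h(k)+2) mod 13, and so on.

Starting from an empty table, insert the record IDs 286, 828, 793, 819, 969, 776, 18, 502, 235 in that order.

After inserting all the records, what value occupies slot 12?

793

286: h=11 => slot 11
828: h=9 => slot 9
793: h=11, probe 11,12 => slot 12
819: h=11, probe 11,12,0 => slot 0
969: h=8 => slot 8
776: h=9, probe 9,10 => slot 10
18: h=7 => slot 7
502: h=2 => slot 2
235: h=5 => slot 5
Table: [819, ∅, 502, ∅, ∅, 235, ∅, 18, 969, 828, 776, 286, 793]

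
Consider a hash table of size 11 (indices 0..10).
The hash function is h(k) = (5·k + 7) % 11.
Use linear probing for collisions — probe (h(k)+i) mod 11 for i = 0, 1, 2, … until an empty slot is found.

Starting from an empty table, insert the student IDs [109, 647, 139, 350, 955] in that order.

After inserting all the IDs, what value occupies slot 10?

350

109 hashes to 2; slot 2 is free → place at 2.
647 hashes to 8; slot 8 is free → place at 8.
139 hashes to 9; slot 9 is free → place at 9.
350 hashes to 8; 8,9 taken → place at 10.
955 hashes to 8; 8,9,10 taken → place at 0.
Table: [955, -, 109, -, -, -, -, -, 647, 139, 350]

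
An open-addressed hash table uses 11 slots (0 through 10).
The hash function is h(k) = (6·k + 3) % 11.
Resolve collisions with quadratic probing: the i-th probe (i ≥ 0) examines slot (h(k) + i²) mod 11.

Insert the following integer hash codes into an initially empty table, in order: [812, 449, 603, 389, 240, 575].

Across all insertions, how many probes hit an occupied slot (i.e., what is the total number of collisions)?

812: h=2 -> slot 2
449: h=2, probe 2,3 -> slot 3
603: h=2, probe 2,3,6 -> slot 6
389: h=5 -> slot 5
240: h=2, probe 2,3,6,0 -> slot 0
575: h=10 -> slot 10
Table: [240, ., 812, 449, ., 389, 603, ., ., ., 575]

6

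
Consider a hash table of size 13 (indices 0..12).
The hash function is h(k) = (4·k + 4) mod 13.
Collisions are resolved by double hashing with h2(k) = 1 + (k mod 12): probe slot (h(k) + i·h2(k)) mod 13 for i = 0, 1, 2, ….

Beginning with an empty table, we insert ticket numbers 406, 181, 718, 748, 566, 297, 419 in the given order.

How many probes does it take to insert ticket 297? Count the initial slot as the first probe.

5

Insert 406: h=3, slot 3 empty -> index 3.
Insert 181: h=0, slot 0 empty -> index 0.
Insert 718: h=3, h2=11, slot 3 occupied -> index 1.
Insert 748: h=6, slot 6 empty -> index 6.
Insert 566: h=6, h2=3, slot 6 occupied -> index 9.
Insert 297: h=9, h2=10, slots 9,6,3,0 occupied -> index 10.
Insert 419: h=3, h2=12, slot 3 occupied -> index 2.
Table: [181, 718, 419, 406, —, —, 748, —, —, 566, 297, —, —]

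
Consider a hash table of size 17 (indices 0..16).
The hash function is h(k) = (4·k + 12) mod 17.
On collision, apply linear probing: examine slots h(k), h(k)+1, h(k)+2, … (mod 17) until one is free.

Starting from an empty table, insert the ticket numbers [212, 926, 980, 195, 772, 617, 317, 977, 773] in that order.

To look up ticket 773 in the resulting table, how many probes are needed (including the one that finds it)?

5

Insert 212: h=10, slot 10 empty → index 10.
Insert 926: h=10, slot 10 occupied → index 11.
Insert 980: h=5, slot 5 empty → index 5.
Insert 195: h=10, slots 10,11 occupied → index 12.
Insert 772: h=6, slot 6 empty → index 6.
Insert 617: h=15, slot 15 empty → index 15.
Insert 317: h=5, slots 5,6 occupied → index 7.
Insert 977: h=10, slots 10,11,12 occupied → index 13.
Insert 773: h=10, slots 10,11,12,13 occupied → index 14.
Table: [—, —, —, —, —, 980, 772, 317, —, —, 212, 926, 195, 977, 773, 617, —]
Lookup 773: h=10, probe 10,11,12,13,14 → found at 14.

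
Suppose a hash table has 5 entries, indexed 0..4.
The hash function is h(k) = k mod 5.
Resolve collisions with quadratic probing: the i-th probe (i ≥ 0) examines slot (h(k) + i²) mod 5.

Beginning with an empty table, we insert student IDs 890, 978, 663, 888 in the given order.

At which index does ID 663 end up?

890 hashes to 0; slot 0 is free => place at 0.
978 hashes to 3; slot 3 is free => place at 3.
663 hashes to 3; 3 taken => place at 4.
888 hashes to 3; 3,4 taken => place at 2.
Table: [890, ∅, 888, 978, 663]

4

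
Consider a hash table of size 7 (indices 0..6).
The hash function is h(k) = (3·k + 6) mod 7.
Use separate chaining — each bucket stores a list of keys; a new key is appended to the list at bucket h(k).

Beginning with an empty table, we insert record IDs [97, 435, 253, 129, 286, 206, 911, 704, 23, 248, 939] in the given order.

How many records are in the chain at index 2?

4

Insert 97: h=3, bucket 3 empty -> new chain.
Insert 435: h=2, bucket 2 empty -> new chain.
Insert 253: h=2, bucket 2 nonempty -> append to chain.
Insert 129: h=1, bucket 1 empty -> new chain.
Insert 286: h=3, bucket 3 nonempty -> append to chain.
Insert 206: h=1, bucket 1 nonempty -> append to chain.
Insert 911: h=2, bucket 2 nonempty -> append to chain.
Insert 704: h=4, bucket 4 empty -> new chain.
Insert 23: h=5, bucket 5 empty -> new chain.
Insert 248: h=1, bucket 1 nonempty -> append to chain.
Insert 939: h=2, bucket 2 nonempty -> append to chain.
Final buckets:
0: ∅
1: 129 -> 206 -> 248
2: 435 -> 253 -> 911 -> 939
3: 97 -> 286
4: 704
5: 23
6: ∅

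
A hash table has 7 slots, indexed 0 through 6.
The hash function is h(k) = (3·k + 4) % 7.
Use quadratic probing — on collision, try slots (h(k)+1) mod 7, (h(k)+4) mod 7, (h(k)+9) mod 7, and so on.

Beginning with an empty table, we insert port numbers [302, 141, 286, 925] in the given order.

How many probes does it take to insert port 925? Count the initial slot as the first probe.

Insert 302: h=0, slot 0 empty => index 0.
Insert 141: h=0, slot 0 occupied => index 1.
Insert 286: h=1, slot 1 occupied => index 2.
Insert 925: h=0, slots 0,1 occupied => index 4.
Table: [302, 141, 286, -, 925, -, -]

3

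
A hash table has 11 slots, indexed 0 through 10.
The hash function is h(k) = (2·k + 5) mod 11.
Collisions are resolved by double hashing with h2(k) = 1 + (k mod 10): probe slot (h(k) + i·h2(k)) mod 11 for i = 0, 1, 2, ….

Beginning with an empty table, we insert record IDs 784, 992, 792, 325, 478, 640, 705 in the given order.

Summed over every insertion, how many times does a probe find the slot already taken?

Insert 784: h=0, slot 0 empty => index 0.
Insert 992: h=9, slot 9 empty => index 9.
Insert 792: h=5, slot 5 empty => index 5.
Insert 325: h=6, slot 6 empty => index 6.
Insert 478: h=4, slot 4 empty => index 4.
Insert 640: h=9, h2=1, slot 9 occupied => index 10.
Insert 705: h=7, slot 7 empty => index 7.
Table: [784, -, -, -, 478, 792, 325, 705, -, 992, 640]

1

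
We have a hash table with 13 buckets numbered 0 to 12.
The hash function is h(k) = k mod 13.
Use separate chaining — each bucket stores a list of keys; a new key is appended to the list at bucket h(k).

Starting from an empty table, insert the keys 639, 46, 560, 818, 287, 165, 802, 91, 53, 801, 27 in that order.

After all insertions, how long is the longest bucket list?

639 -> bucket 2
46 -> bucket 7
560 -> bucket 1
818 -> bucket 12
287 -> bucket 1 (collision)
165 -> bucket 9
802 -> bucket 9 (collision)
91 -> bucket 0
53 -> bucket 1 (collision)
801 -> bucket 8
27 -> bucket 1 (collision)
Final buckets:
0: 91
1: 560 -> 287 -> 53 -> 27
2: 639
3: .
4: .
5: .
6: .
7: 46
8: 801
9: 165 -> 802
10: .
11: .
12: 818

4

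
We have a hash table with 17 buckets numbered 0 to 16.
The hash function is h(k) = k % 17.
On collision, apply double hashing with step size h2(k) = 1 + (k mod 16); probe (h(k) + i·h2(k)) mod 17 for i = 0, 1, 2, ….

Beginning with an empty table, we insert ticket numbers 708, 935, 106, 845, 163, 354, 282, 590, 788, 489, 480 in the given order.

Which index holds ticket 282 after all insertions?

15

Insert 708: h=11, slot 11 empty -> index 11.
Insert 935: h=0, slot 0 empty -> index 0.
Insert 106: h=4, slot 4 empty -> index 4.
Insert 845: h=12, slot 12 empty -> index 12.
Insert 163: h=10, slot 10 empty -> index 10.
Insert 354: h=14, slot 14 empty -> index 14.
Insert 282: h=10, h2=11, slots 10,4 occupied -> index 15.
Insert 590: h=12, h2=15, slots 12,10 occupied -> index 8.
Insert 788: h=6, slot 6 empty -> index 6.
Insert 489: h=13, slot 13 empty -> index 13.
Insert 480: h=4, h2=1, slot 4 occupied -> index 5.
Table: [935, ∅, ∅, ∅, 106, 480, 788, ∅, 590, ∅, 163, 708, 845, 489, 354, 282, ∅]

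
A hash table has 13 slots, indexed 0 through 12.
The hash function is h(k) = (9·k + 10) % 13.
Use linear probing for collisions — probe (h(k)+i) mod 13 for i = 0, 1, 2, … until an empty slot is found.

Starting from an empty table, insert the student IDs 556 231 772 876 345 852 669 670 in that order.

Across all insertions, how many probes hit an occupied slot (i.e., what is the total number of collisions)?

10

556: h=9 -> slot 9
231: h=9, probe 9,10 -> slot 10
772: h=3 -> slot 3
876: h=3, probe 3,4 -> slot 4
345: h=8 -> slot 8
852: h=8, probe 8,9,10,11 -> slot 11
669: h=12 -> slot 12
670: h=8, probe 8,9,10,11,12,0 -> slot 0
Table: [670, ∅, ∅, 772, 876, ∅, ∅, ∅, 345, 556, 231, 852, 669]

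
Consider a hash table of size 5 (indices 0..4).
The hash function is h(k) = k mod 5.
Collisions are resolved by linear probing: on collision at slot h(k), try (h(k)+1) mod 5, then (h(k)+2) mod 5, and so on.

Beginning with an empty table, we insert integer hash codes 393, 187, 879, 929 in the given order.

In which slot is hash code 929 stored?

0

393 hashes to 3; slot 3 is free → place at 3.
187 hashes to 2; slot 2 is free → place at 2.
879 hashes to 4; slot 4 is free → place at 4.
929 hashes to 4; 4 taken → place at 0.
Table: [929, _, 187, 393, 879]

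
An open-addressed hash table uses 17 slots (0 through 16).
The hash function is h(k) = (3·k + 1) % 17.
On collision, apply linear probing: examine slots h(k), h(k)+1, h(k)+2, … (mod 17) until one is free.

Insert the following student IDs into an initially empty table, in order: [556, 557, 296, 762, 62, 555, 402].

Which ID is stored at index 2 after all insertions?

556: h=3 => slot 3
557: h=6 => slot 6
296: h=5 => slot 5
762: h=9 => slot 9
62: h=0 => slot 0
555: h=0, probe 0,1 => slot 1
402: h=0, probe 0,1,2 => slot 2
Table: [62, 555, 402, 556, ., 296, 557, ., ., 762, ., ., ., ., ., ., .]

402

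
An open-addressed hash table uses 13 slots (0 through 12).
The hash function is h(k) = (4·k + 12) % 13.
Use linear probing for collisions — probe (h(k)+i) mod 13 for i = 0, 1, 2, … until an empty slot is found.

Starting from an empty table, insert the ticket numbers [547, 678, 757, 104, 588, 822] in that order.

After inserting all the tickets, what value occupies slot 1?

547: h=3 → slot 3
678: h=7 → slot 7
757: h=11 → slot 11
104: h=12 → slot 12
588: h=11, probe 11,12,0 → slot 0
822: h=11, probe 11,12,0,1 → slot 1
Table: [588, 822, -, 547, -, -, -, 678, -, -, -, 757, 104]

822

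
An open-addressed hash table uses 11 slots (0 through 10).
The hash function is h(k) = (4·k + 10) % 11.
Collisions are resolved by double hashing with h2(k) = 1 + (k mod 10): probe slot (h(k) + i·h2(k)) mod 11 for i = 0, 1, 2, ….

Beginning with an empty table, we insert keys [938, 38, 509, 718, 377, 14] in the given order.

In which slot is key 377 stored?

Insert 938: h=0, slot 0 empty → index 0.
Insert 38: h=8, slot 8 empty → index 8.
Insert 509: h=0, h2=10, slot 0 occupied → index 10.
Insert 718: h=0, h2=9, slot 0 occupied → index 9.
Insert 377: h=0, h2=8, slots 0,8 occupied → index 5.
Insert 14: h=0, h2=5, slots 0,5,10 occupied → index 4.
Table: [938, —, —, —, 14, 377, —, —, 38, 718, 509]

5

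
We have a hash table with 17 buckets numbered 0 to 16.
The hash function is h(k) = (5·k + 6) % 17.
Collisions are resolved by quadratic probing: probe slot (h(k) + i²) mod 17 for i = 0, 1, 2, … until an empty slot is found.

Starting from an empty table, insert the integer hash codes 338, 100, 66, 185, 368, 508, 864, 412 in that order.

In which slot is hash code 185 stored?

338 hashes to 13; slot 13 is free -> place at 13.
100 hashes to 13; 13 taken -> place at 14.
66 hashes to 13; 13,14 taken -> place at 0.
185 hashes to 13; 13,14,0 taken -> place at 5.
368 hashes to 10; slot 10 is free -> place at 10.
508 hashes to 13; 13,14,0,5 taken -> place at 12.
864 hashes to 8; slot 8 is free -> place at 8.
412 hashes to 9; slot 9 is free -> place at 9.
Table: [66, ∅, ∅, ∅, ∅, 185, ∅, ∅, 864, 412, 368, ∅, 508, 338, 100, ∅, ∅]

5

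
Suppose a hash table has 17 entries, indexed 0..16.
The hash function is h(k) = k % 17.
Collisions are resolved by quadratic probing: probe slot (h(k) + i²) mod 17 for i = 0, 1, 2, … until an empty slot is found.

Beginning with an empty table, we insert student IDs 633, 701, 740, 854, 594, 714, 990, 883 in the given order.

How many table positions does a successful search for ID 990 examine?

4

Insert 633: h=4, slot 4 empty → index 4.
Insert 701: h=4, slot 4 occupied → index 5.
Insert 740: h=9, slot 9 empty → index 9.
Insert 854: h=4, slots 4,5 occupied → index 8.
Insert 594: h=16, slot 16 empty → index 16.
Insert 714: h=0, slot 0 empty → index 0.
Insert 990: h=4, slots 4,5,8 occupied → index 13.
Insert 883: h=16, slots 16,0 occupied → index 3.
Table: [714, -, -, 883, 633, 701, -, -, 854, 740, -, -, -, 990, -, -, 594]
Lookup 990: h=4, probe 4,5,8,13 → found at 13.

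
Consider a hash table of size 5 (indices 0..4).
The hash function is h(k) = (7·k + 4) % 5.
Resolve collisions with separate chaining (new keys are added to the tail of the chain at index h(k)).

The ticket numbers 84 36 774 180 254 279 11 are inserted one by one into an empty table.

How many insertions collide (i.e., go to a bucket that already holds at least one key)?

Insert 84: h=2, bucket 2 empty → new chain.
Insert 36: h=1, bucket 1 empty → new chain.
Insert 774: h=2, bucket 2 nonempty → append to chain.
Insert 180: h=4, bucket 4 empty → new chain.
Insert 254: h=2, bucket 2 nonempty → append to chain.
Insert 279: h=2, bucket 2 nonempty → append to chain.
Insert 11: h=1, bucket 1 nonempty → append to chain.
Final buckets:
0: -
1: 36 -> 11
2: 84 -> 774 -> 254 -> 279
3: -
4: 180

4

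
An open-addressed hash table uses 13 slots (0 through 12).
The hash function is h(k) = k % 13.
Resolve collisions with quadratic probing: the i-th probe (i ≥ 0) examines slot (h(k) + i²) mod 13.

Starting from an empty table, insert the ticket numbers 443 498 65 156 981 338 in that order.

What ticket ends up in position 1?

443

Insert 443: h=1, slot 1 empty -> index 1.
Insert 498: h=4, slot 4 empty -> index 4.
Insert 65: h=0, slot 0 empty -> index 0.
Insert 156: h=0, slots 0,1,4 occupied -> index 9.
Insert 981: h=6, slot 6 empty -> index 6.
Insert 338: h=0, slots 0,1,4,9 occupied -> index 3.
Table: [65, 443, -, 338, 498, -, 981, -, -, 156, -, -, -]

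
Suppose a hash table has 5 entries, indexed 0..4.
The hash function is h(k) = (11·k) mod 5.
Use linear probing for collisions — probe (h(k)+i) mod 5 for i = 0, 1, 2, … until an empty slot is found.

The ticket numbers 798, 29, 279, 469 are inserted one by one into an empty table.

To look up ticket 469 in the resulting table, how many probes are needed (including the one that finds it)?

Insert 798: h=3, slot 3 empty => index 3.
Insert 29: h=4, slot 4 empty => index 4.
Insert 279: h=4, slot 4 occupied => index 0.
Insert 469: h=4, slots 4,0 occupied => index 1.
Table: [279, 469, _, 798, 29]
Lookup 469: h=4, probe 4,0,1 → found at 1.

3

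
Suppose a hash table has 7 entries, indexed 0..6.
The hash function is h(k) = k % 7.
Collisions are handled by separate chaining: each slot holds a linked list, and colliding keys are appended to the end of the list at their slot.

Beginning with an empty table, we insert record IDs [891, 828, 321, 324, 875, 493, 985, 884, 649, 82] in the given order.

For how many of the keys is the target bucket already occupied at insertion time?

5

891 → bucket 2
828 → bucket 2 (collision)
321 → bucket 6
324 → bucket 2 (collision)
875 → bucket 0
493 → bucket 3
985 → bucket 5
884 → bucket 2 (collision)
649 → bucket 5 (collision)
82 → bucket 5 (collision)
Final buckets:
0: 875
1: ∅
2: 891 -> 828 -> 324 -> 884
3: 493
4: ∅
5: 985 -> 649 -> 82
6: 321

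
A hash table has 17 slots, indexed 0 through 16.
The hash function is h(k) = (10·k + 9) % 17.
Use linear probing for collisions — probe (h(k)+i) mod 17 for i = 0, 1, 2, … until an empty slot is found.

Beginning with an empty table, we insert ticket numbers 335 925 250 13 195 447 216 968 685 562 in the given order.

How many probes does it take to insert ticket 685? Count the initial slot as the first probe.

Insert 335: h=10, slot 10 empty => index 10.
Insert 925: h=11, slot 11 empty => index 11.
Insert 250: h=10, slots 10,11 occupied => index 12.
Insert 13: h=3, slot 3 empty => index 3.
Insert 195: h=4, slot 4 empty => index 4.
Insert 447: h=8, slot 8 empty => index 8.
Insert 216: h=10, slots 10,11,12 occupied => index 13.
Insert 968: h=16, slot 16 empty => index 16.
Insert 685: h=8, slot 8 occupied => index 9.
Insert 562: h=2, slot 2 empty => index 2.
Table: [—, —, 562, 13, 195, —, —, —, 447, 685, 335, 925, 250, 216, —, —, 968]

2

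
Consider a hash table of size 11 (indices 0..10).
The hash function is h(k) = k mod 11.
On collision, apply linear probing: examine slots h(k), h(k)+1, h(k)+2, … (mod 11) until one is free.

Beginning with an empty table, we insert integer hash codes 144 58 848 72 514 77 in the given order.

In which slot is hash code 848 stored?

2

Insert 144: h=1, slot 1 empty -> index 1.
Insert 58: h=3, slot 3 empty -> index 3.
Insert 848: h=1, slot 1 occupied -> index 2.
Insert 72: h=6, slot 6 empty -> index 6.
Insert 514: h=8, slot 8 empty -> index 8.
Insert 77: h=0, slot 0 empty -> index 0.
Table: [77, 144, 848, 58, ∅, ∅, 72, ∅, 514, ∅, ∅]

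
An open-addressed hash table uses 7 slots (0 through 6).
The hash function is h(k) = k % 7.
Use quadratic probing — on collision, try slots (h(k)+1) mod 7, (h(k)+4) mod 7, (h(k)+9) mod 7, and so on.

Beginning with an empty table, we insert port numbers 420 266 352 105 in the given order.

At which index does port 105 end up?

420: h=0 => slot 0
266: h=0, probe 0,1 => slot 1
352: h=2 => slot 2
105: h=0, probe 0,1,4 => slot 4
Table: [420, 266, 352, ∅, 105, ∅, ∅]

4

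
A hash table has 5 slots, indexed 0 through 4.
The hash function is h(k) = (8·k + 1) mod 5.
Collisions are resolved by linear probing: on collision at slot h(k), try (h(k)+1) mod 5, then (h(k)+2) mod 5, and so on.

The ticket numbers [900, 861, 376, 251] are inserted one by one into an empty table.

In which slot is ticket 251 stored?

2

Insert 900: h=1, slot 1 empty => index 1.
Insert 861: h=4, slot 4 empty => index 4.
Insert 376: h=4, slot 4 occupied => index 0.
Insert 251: h=4, slots 4,0,1 occupied => index 2.
Table: [376, 900, 251, ., 861]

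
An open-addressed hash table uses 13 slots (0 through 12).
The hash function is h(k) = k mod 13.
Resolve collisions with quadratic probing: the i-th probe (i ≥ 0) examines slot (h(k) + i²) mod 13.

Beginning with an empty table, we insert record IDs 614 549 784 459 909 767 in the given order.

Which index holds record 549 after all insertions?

614 hashes to 3; slot 3 is free => place at 3.
549 hashes to 3; 3 taken => place at 4.
784 hashes to 4; 4 taken => place at 5.
459 hashes to 4; 4,5 taken => place at 8.
909 hashes to 12; slot 12 is free => place at 12.
767 hashes to 0; slot 0 is free => place at 0.
Table: [767, ., ., 614, 549, 784, ., ., 459, ., ., ., 909]

4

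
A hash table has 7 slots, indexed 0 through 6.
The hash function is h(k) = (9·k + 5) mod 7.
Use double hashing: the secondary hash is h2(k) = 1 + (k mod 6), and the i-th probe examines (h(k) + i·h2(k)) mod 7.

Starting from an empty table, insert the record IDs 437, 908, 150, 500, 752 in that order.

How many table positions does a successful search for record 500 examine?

2

Insert 437: h=4, slot 4 empty -> index 4.
Insert 908: h=1, slot 1 empty -> index 1.
Insert 150: h=4, h2=1, slot 4 occupied -> index 5.
Insert 500: h=4, h2=3, slot 4 occupied -> index 0.
Insert 752: h=4, h2=3, slots 4,0 occupied -> index 3.
Table: [500, 908, ∅, 752, 437, 150, ∅]
Lookup 500: h=4, h2=3, probe 4,0 → found at 0.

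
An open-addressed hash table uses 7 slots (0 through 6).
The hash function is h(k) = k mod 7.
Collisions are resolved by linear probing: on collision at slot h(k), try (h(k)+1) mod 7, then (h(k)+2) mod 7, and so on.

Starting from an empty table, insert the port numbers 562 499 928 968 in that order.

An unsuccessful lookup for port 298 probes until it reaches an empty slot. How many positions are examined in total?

3

562: h=2 -> slot 2
499: h=2, probe 2,3 -> slot 3
928: h=4 -> slot 4
968: h=2, probe 2,3,4,5 -> slot 5
Table: [., ., 562, 499, 928, 968, .]
Lookup 298: h=4, probe 4,5,6 → slot 6 empty, not found.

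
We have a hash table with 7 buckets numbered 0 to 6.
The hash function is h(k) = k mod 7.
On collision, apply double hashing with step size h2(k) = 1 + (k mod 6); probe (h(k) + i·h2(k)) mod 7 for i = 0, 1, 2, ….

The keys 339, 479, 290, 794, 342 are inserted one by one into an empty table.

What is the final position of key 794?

5

339 hashes to 3; slot 3 is free → place at 3.
479 hashes to 3, h2=6; 3 taken → place at 2.
290 hashes to 3, h2=3; 3 taken → place at 6.
794 hashes to 3, h2=3; 3,6,2 taken → place at 5.
342 hashes to 6, h2=1; 6 taken → place at 0.
Table: [342, ., 479, 339, ., 794, 290]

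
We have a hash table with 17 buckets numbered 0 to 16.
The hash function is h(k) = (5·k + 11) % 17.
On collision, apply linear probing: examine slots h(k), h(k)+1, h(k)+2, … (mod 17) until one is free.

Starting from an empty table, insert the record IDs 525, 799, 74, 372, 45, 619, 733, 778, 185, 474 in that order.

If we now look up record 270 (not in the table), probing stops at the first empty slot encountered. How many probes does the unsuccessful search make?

6

525 hashes to 1; slot 1 is free → place at 1.
799 hashes to 11; slot 11 is free → place at 11.
74 hashes to 7; slot 7 is free → place at 7.
372 hashes to 1; 1 taken → place at 2.
45 hashes to 15; slot 15 is free → place at 15.
619 hashes to 12; slot 12 is free → place at 12.
733 hashes to 4; slot 4 is free → place at 4.
778 hashes to 8; slot 8 is free → place at 8.
185 hashes to 1; 1,2 taken → place at 3.
474 hashes to 1; 1,2,3,4 taken → place at 5.
Table: [_, 525, 372, 185, 733, 474, _, 74, 778, _, _, 799, 619, _, _, 45, _]
Lookup 270: h=1, probe 1,2,3,4,5,6 → slot 6 empty, not found.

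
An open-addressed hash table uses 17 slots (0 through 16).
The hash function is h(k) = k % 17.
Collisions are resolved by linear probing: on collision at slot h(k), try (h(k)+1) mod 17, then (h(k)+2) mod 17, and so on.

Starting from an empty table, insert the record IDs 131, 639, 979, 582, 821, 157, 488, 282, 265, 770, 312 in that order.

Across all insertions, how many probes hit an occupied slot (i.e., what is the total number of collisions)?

131: h=12 → slot 12
639: h=10 → slot 10
979: h=10, probe 10,11 → slot 11
582: h=4 → slot 4
821: h=5 → slot 5
157: h=4, probe 4,5,6 → slot 6
488: h=12, probe 12,13 → slot 13
282: h=10, probe 10,11,12,13,14 → slot 14
265: h=10, probe 10,11,12,13,14,15 → slot 15
770: h=5, probe 5,6,7 → slot 7
312: h=6, probe 6,7,8 → slot 8
Table: [., ., ., ., 582, 821, 157, 770, 312, ., 639, 979, 131, 488, 282, 265, .]

17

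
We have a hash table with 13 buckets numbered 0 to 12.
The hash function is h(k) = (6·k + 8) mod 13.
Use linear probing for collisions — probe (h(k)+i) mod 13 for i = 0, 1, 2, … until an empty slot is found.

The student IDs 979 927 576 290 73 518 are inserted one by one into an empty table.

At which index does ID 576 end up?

8

979 hashes to 6; slot 6 is free -> place at 6.
927 hashes to 6; 6 taken -> place at 7.
576 hashes to 6; 6,7 taken -> place at 8.
290 hashes to 6; 6,7,8 taken -> place at 9.
73 hashes to 4; slot 4 is free -> place at 4.
518 hashes to 9; 9 taken -> place at 10.
Table: [., ., ., ., 73, ., 979, 927, 576, 290, 518, ., .]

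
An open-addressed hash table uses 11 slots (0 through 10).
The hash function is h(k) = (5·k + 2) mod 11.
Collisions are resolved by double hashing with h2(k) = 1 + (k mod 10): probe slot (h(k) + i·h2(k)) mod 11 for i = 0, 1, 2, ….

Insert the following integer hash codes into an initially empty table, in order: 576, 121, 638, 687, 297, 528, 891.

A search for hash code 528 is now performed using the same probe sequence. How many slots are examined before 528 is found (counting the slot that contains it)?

4

Insert 576: h=0, slot 0 empty -> index 0.
Insert 121: h=2, slot 2 empty -> index 2.
Insert 638: h=2, h2=9, slots 2,0 occupied -> index 9.
Insert 687: h=5, slot 5 empty -> index 5.
Insert 297: h=2, h2=8, slot 2 occupied -> index 10.
Insert 528: h=2, h2=9, slots 2,0,9 occupied -> index 7.
Insert 891: h=2, h2=2, slot 2 occupied -> index 4.
Table: [576, ., 121, ., 891, 687, ., 528, ., 638, 297]
Lookup 528: h=2, h2=9, probe 2,0,9,7 → found at 7.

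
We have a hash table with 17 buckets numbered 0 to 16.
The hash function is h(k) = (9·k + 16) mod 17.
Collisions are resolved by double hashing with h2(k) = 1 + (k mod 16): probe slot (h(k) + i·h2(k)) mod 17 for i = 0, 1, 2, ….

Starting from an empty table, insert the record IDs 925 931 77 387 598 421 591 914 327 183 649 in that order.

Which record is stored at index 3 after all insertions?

925: h=11 → slot 11
931: h=14 → slot 14
77: h=12 → slot 12
387: h=14, h2=4, probe 14,1 → slot 1
598: h=9 → slot 9
421: h=14, h2=6, probe 14,3 → slot 3
591: h=14, h2=16, probe 14,13 → slot 13
914: h=14, h2=3, probe 14,0 → slot 0
327: h=1, h2=8, probe 1,9,0,8 → slot 8
183: h=14, h2=8, probe 14,5 → slot 5
649: h=9, h2=10, probe 9,2 → slot 2
Table: [914, 387, 649, 421, -, 183, -, -, 327, 598, -, 925, 77, 591, 931, -, -]

421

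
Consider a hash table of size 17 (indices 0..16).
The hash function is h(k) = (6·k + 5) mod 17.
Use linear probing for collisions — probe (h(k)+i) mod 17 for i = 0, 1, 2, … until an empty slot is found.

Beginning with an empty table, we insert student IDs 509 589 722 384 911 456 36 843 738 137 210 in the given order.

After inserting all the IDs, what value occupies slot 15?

911

Insert 509: h=16, slot 16 empty → index 16.
Insert 589: h=3, slot 3 empty → index 3.
Insert 722: h=2, slot 2 empty → index 2.
Insert 384: h=14, slot 14 empty → index 14.
Insert 911: h=14, slot 14 occupied → index 15.
Insert 456: h=4, slot 4 empty → index 4.
Insert 36: h=0, slot 0 empty → index 0.
Insert 843: h=14, slots 14,15,16,0 occupied → index 1.
Insert 738: h=13, slot 13 empty → index 13.
Insert 137: h=11, slot 11 empty → index 11.
Insert 210: h=7, slot 7 empty → index 7.
Table: [36, 843, 722, 589, 456, _, _, 210, _, _, _, 137, _, 738, 384, 911, 509]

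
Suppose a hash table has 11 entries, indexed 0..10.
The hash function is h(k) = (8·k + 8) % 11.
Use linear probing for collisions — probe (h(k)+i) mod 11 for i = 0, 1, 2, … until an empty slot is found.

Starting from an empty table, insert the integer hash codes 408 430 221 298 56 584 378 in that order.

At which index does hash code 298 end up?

8

408 hashes to 5; slot 5 is free => place at 5.
430 hashes to 5; 5 taken => place at 6.
221 hashes to 5; 5,6 taken => place at 7.
298 hashes to 5; 5,6,7 taken => place at 8.
56 hashes to 5; 5,6,7,8 taken => place at 9.
584 hashes to 5; 5,6,7,8,9 taken => place at 10.
378 hashes to 7; 7,8,9,10 taken => place at 0.
Table: [378, —, —, —, —, 408, 430, 221, 298, 56, 584]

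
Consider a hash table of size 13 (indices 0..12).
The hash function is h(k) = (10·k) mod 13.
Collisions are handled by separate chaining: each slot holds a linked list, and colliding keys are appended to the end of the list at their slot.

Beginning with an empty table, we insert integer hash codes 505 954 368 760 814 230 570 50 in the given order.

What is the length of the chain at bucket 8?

505 -> bucket 6
954 -> bucket 11
368 -> bucket 1
760 -> bucket 8
814 -> bucket 2
230 -> bucket 12
570 -> bucket 6 (collision)
50 -> bucket 6 (collision)
Final buckets:
0: ∅
1: 368
2: 814
3: ∅
4: ∅
5: ∅
6: 505 -> 570 -> 50
7: ∅
8: 760
9: ∅
10: ∅
11: 954
12: 230

1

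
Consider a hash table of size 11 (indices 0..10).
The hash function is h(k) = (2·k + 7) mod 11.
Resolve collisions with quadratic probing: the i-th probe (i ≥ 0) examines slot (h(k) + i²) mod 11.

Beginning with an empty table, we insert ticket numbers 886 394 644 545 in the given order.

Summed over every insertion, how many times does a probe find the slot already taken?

3

886: h=8 => slot 8
394: h=3 => slot 3
644: h=8, probe 8,9 => slot 9
545: h=8, probe 8,9,1 => slot 1
Table: [., 545, ., 394, ., ., ., ., 886, 644, .]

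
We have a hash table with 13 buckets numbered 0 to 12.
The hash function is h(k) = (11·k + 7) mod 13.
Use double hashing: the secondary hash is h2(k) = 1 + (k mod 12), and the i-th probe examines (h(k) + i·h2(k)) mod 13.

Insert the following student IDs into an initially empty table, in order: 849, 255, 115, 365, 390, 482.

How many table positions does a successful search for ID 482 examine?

2

849: h=12 => slot 12
255: h=4 => slot 4
115: h=11 => slot 11
365: h=5 => slot 5
390: h=7 => slot 7
482: h=5, h2=3, probe 5,8 => slot 8
Table: [-, -, -, -, 255, 365, -, 390, 482, -, -, 115, 849]
Lookup 482: h=5, h2=3, probe 5,8 → found at 8.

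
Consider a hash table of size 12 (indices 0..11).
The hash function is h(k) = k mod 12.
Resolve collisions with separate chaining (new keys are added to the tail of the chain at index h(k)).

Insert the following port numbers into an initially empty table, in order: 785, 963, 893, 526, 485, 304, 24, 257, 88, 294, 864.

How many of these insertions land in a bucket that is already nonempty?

5

Insert 785: h=5, bucket 5 empty → new chain.
Insert 963: h=3, bucket 3 empty → new chain.
Insert 893: h=5, bucket 5 nonempty → append to chain.
Insert 526: h=10, bucket 10 empty → new chain.
Insert 485: h=5, bucket 5 nonempty → append to chain.
Insert 304: h=4, bucket 4 empty → new chain.
Insert 24: h=0, bucket 0 empty → new chain.
Insert 257: h=5, bucket 5 nonempty → append to chain.
Insert 88: h=4, bucket 4 nonempty → append to chain.
Insert 294: h=6, bucket 6 empty → new chain.
Insert 864: h=0, bucket 0 nonempty → append to chain.
Final buckets:
0: 24 -> 864
1: ∅
2: ∅
3: 963
4: 304 -> 88
5: 785 -> 893 -> 485 -> 257
6: 294
7: ∅
8: ∅
9: ∅
10: 526
11: ∅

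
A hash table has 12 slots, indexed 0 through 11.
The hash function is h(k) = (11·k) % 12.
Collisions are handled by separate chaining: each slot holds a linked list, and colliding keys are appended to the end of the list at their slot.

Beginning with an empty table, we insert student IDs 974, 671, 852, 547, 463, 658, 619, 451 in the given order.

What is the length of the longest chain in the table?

Insert 974: h=10, bucket 10 empty → new chain.
Insert 671: h=1, bucket 1 empty → new chain.
Insert 852: h=0, bucket 0 empty → new chain.
Insert 547: h=5, bucket 5 empty → new chain.
Insert 463: h=5, bucket 5 nonempty → append to chain.
Insert 658: h=2, bucket 2 empty → new chain.
Insert 619: h=5, bucket 5 nonempty → append to chain.
Insert 451: h=5, bucket 5 nonempty → append to chain.
Final buckets:
0: 852
1: 671
2: 658
3: -
4: -
5: 547 -> 463 -> 619 -> 451
6: -
7: -
8: -
9: -
10: 974
11: -

4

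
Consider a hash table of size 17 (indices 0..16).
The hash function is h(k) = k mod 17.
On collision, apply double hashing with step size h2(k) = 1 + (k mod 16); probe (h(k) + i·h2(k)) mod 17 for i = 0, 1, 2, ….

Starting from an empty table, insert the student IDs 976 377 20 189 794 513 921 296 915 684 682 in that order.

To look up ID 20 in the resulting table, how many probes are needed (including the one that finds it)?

976: h=7 → slot 7
377: h=3 → slot 3
20: h=3, h2=5, probe 3,8 → slot 8
189: h=2 → slot 2
794: h=12 → slot 12
513: h=3, h2=2, probe 3,5 → slot 5
921: h=3, h2=10, probe 3,13 → slot 13
296: h=7, h2=9, probe 7,16 → slot 16
915: h=14 → slot 14
684: h=4 → slot 4
682: h=2, h2=11, probe 2,13,7,1 → slot 1
Table: [∅, 682, 189, 377, 684, 513, ∅, 976, 20, ∅, ∅, ∅, 794, 921, 915, ∅, 296]
Lookup 20: h=3, h2=5, probe 3,8 → found at 8.

2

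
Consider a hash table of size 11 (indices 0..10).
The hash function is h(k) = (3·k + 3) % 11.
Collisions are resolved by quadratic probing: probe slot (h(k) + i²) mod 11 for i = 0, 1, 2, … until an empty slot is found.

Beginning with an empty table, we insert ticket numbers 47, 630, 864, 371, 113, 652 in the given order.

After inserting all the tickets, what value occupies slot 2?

47: h=1 -> slot 1
630: h=1, probe 1,2 -> slot 2
864: h=10 -> slot 10
371: h=5 -> slot 5
113: h=1, probe 1,2,5,10,6 -> slot 6
652: h=1, probe 1,2,5,10,6,4 -> slot 4
Table: [., 47, 630, ., 652, 371, 113, ., ., ., 864]

630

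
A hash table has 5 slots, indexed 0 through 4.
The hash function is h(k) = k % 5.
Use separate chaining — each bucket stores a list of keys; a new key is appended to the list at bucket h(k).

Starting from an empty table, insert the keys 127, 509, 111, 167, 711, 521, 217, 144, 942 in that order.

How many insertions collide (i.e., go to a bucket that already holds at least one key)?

6

127 -> bucket 2
509 -> bucket 4
111 -> bucket 1
167 -> bucket 2 (collision)
711 -> bucket 1 (collision)
521 -> bucket 1 (collision)
217 -> bucket 2 (collision)
144 -> bucket 4 (collision)
942 -> bucket 2 (collision)
Final buckets:
0: -
1: 111 -> 711 -> 521
2: 127 -> 167 -> 217 -> 942
3: -
4: 509 -> 144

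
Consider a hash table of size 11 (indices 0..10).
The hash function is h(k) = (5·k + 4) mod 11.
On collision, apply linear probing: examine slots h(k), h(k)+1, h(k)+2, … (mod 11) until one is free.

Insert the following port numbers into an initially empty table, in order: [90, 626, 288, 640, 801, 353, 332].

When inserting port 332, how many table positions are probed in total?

5

Insert 90: h=3, slot 3 empty => index 3.
Insert 626: h=10, slot 10 empty => index 10.
Insert 288: h=3, slot 3 occupied => index 4.
Insert 640: h=3, slots 3,4 occupied => index 5.
Insert 801: h=5, slot 5 occupied => index 6.
Insert 353: h=9, slot 9 empty => index 9.
Insert 332: h=3, slots 3,4,5,6 occupied => index 7.
Table: [., ., ., 90, 288, 640, 801, 332, ., 353, 626]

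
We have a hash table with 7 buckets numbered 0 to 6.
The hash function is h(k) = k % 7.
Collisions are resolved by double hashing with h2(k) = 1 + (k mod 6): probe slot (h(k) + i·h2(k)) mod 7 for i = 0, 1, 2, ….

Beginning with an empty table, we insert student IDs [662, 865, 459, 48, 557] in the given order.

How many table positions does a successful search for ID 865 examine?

662 hashes to 4; slot 4 is free => place at 4.
865 hashes to 4, h2=2; 4 taken => place at 6.
459 hashes to 4, h2=4; 4 taken => place at 1.
48 hashes to 6, h2=1; 6 taken => place at 0.
557 hashes to 4, h2=6; 4 taken => place at 3.
Table: [48, 459, -, 557, 662, -, 865]
Lookup 865: h=4, h2=2, probe 4,6 → found at 6.

2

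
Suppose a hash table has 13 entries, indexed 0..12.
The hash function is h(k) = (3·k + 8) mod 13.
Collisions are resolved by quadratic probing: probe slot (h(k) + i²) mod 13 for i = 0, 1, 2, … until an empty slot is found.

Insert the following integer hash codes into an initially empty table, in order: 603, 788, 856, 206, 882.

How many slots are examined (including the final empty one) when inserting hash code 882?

4

603: h=10 => slot 10
788: h=6 => slot 6
856: h=2 => slot 2
206: h=2, probe 2,3 => slot 3
882: h=2, probe 2,3,6,11 => slot 11
Table: [∅, ∅, 856, 206, ∅, ∅, 788, ∅, ∅, ∅, 603, 882, ∅]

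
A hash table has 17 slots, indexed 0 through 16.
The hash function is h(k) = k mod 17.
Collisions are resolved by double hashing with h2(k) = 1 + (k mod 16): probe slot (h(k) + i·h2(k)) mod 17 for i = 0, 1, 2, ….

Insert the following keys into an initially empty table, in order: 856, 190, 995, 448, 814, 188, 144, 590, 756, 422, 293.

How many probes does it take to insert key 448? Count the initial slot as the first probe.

856: h=6 -> slot 6
190: h=3 -> slot 3
995: h=9 -> slot 9
448: h=6, h2=1, probe 6,7 -> slot 7
814: h=15 -> slot 15
188: h=1 -> slot 1
144: h=8 -> slot 8
590: h=12 -> slot 12
756: h=8, h2=5, probe 8,13 -> slot 13
422: h=14 -> slot 14
293: h=4 -> slot 4
Table: [—, 188, —, 190, 293, —, 856, 448, 144, 995, —, —, 590, 756, 422, 814, —]

2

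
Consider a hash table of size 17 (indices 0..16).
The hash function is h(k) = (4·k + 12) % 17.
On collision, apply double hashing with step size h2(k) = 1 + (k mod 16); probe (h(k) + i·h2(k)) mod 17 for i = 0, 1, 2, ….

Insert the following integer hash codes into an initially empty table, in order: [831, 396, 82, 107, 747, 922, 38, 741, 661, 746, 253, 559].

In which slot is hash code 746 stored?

9

Insert 831: h=4, slot 4 empty -> index 4.
Insert 396: h=15, slot 15 empty -> index 15.
Insert 82: h=0, slot 0 empty -> index 0.
Insert 107: h=15, h2=12, slot 15 occupied -> index 10.
Insert 747: h=8, slot 8 empty -> index 8.
Insert 922: h=11, slot 11 empty -> index 11.
Insert 38: h=11, h2=7, slot 11 occupied -> index 1.
Insert 741: h=1, h2=6, slot 1 occupied -> index 7.
Insert 661: h=4, h2=6, slots 4,10 occupied -> index 16.
Insert 746: h=4, h2=11, slots 4,15 occupied -> index 9.
Insert 253: h=4, h2=14, slots 4,1,15 occupied -> index 12.
Insert 559: h=4, h2=16, slot 4 occupied -> index 3.
Table: [82, 38, —, 559, 831, —, —, 741, 747, 746, 107, 922, 253, —, —, 396, 661]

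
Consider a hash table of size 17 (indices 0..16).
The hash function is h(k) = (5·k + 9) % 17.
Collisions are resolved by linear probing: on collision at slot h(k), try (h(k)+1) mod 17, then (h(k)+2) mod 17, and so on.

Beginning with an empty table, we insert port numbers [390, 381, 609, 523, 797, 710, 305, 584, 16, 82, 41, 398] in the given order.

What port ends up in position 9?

16

390: h=4 => slot 4
381: h=10 => slot 10
609: h=11 => slot 11
523: h=6 => slot 6
797: h=16 => slot 16
710: h=6, probe 6,7 => slot 7
305: h=4, probe 4,5 => slot 5
584: h=5, probe 5,6,7,8 => slot 8
16: h=4, probe 4,5,6,7,8,9 => slot 9
82: h=11, probe 11,12 => slot 12
41: h=10, probe 10,11,12,13 => slot 13
398: h=10, probe 10,11,12,13,14 => slot 14
Table: [., ., ., ., 390, 305, 523, 710, 584, 16, 381, 609, 82, 41, 398, ., 797]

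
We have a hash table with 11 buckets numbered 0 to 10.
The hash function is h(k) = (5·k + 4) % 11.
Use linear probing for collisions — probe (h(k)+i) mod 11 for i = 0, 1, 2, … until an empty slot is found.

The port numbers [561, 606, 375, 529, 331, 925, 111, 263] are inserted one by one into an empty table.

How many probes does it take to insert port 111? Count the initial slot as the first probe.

561 hashes to 4; slot 4 is free -> place at 4.
606 hashes to 9; slot 9 is free -> place at 9.
375 hashes to 9; 9 taken -> place at 10.
529 hashes to 9; 9,10 taken -> place at 0.
331 hashes to 9; 9,10,0 taken -> place at 1.
925 hashes to 9; 9,10,0,1 taken -> place at 2.
111 hashes to 9; 9,10,0,1,2 taken -> place at 3.
263 hashes to 10; 10,0,1,2,3,4 taken -> place at 5.
Table: [529, 331, 925, 111, 561, 263, -, -, -, 606, 375]

6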